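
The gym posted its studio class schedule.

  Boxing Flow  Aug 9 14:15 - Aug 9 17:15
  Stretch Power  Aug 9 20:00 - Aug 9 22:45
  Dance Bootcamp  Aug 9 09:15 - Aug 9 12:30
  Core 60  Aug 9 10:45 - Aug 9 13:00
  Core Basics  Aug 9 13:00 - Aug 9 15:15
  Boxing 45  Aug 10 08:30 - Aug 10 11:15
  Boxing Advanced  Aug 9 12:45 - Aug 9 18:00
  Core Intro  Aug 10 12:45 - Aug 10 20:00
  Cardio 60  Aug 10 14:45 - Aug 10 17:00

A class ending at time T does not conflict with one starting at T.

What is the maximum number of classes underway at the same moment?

Sort all start/end points and keep a running count:
Aug 9 09:15 start Dance Bootcamp → 1
Aug 9 10:45 start Core 60 → 2
Aug 9 12:30 end Dance Bootcamp → 1
Aug 9 12:45 start Boxing Advanced → 2
Aug 9 13:00 end Core 60 → 1
Aug 9 13:00 start Core Basics → 2
Aug 9 14:15 start Boxing Flow → 3
Aug 9 15:15 end Core Basics → 2
Aug 9 17:15 end Boxing Flow → 1
Aug 9 18:00 end Boxing Advanced → 0
Aug 9 20:00 start Stretch Power → 1
Aug 9 22:45 end Stretch Power → 0
Aug 10 08:30 start Boxing 45 → 1
Aug 10 11:15 end Boxing 45 → 0
Aug 10 12:45 start Core Intro → 1
Aug 10 14:45 start Cardio 60 → 2
Aug 10 17:00 end Cardio 60 → 1
Aug 10 20:00 end Core Intro → 0
Peak is 3, at Aug 9 14:15 (Boxing Advanced, Boxing Flow, Core Basics).

3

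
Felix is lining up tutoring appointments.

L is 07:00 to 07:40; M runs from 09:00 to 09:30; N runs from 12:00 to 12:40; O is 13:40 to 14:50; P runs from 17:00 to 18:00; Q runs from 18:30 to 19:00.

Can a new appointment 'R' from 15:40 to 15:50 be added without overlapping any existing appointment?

L: ends 07:40 at or before R starts 15:40 → clear.
M: ends 09:30 at or before R starts 15:40 → clear.
N: ends 12:40 at or before R starts 15:40 → clear.
O: ends 14:50 at or before R starts 15:40 → clear.
P: starts 17:00 at or after R ends 15:50 → clear.
Q: starts 18:30 at or after R ends 15:50 → clear.

Yes — the slot is free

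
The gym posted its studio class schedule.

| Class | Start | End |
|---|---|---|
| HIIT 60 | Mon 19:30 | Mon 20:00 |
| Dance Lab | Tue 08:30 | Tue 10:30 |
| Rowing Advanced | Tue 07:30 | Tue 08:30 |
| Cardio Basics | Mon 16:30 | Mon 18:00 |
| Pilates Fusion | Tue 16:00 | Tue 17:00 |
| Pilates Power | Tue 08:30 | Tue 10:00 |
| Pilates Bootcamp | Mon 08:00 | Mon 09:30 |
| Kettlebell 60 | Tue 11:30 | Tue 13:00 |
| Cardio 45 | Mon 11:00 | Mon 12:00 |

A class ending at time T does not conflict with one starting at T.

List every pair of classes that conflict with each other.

Dance Lab & Pilates Power

Sorted by start: Pilates Bootcamp, Cardio 45, Cardio Basics, HIIT 60, Rowing Advanced, Dance Lab, Pilates Power, Kettlebell 60, Pilates Fusion.
Cardio 45 starts after Pilates Bootcamp ends, so nothing later overlaps Pilates Bootcamp either.
Cardio Basics starts after Cardio 45 ends, so nothing later overlaps Cardio 45 either.
HIIT 60 starts after Cardio Basics ends, so nothing later overlaps Cardio Basics either.
Rowing Advanced starts after HIIT 60 ends, so nothing later overlaps HIIT 60 either.
Dance Lab starts exactly when Rowing Advanced ends (back-to-back, no overlap), so nothing later overlaps Rowing Advanced either.
Pilates Power starts before Dance Lab ends → Dance Lab and Pilates Power overlap.
Kettlebell 60 starts after Dance Lab ends, so nothing later overlaps Dance Lab either.
Kettlebell 60 starts after Pilates Power ends, so nothing later overlaps Pilates Power either.
Pilates Fusion starts after Kettlebell 60 ends.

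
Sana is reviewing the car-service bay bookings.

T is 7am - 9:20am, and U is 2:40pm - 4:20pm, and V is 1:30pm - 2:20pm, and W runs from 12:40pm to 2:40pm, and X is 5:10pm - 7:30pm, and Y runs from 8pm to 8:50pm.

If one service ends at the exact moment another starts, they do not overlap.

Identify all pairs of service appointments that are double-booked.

Check each pair: they overlap iff neither finishes before the other starts.
Sorted by start: T, W, V, U, X, Y.
W starts after T ends — done with T.
V starts before W ends → W and V overlap.
U starts exactly when W ends (back-to-back, no overlap) — done with W.
U starts after V ends — done with V.
X starts after U ends — done with U.
Y starts after X ends.

V & W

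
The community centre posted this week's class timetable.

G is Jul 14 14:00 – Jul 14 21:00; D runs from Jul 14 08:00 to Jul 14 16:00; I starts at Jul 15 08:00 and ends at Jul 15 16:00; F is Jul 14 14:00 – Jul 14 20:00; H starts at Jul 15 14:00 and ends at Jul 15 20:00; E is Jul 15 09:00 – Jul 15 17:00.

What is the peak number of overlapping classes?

3

Walk through starts and ends in time order (an end at T is processed before a start at T):
Jul 14 08:00 start D → 1
Jul 14 14:00 start F → 2
Jul 14 14:00 start G → 3
Jul 14 16:00 end D → 2
Jul 14 20:00 end F → 1
Jul 14 21:00 end G → 0
Jul 15 08:00 start I → 1
Jul 15 09:00 start E → 2
Jul 15 14:00 start H → 3
Jul 15 16:00 end I → 2
Jul 15 17:00 end E → 1
Jul 15 20:00 end H → 0
Peak is 3, at Jul 14 14:00 (D, F, G).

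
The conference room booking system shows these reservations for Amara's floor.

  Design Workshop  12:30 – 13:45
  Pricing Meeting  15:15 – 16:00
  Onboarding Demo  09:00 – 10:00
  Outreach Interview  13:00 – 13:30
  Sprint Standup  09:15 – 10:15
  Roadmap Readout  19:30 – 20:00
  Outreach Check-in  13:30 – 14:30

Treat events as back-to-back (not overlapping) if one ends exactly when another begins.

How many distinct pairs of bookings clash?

Sorted by start: Onboarding Demo, Sprint Standup, Design Workshop, Outreach Interview, Outreach Check-in, Pricing Meeting, Roadmap Readout.
Sprint Standup starts before Onboarding Demo ends → Onboarding Demo and Sprint Standup overlap.
Design Workshop starts after Onboarding Demo ends, so nothing later overlaps Onboarding Demo either.
Design Workshop starts after Sprint Standup ends, so nothing later overlaps Sprint Standup either.
Outreach Interview starts before Design Workshop ends → Design Workshop and Outreach Interview overlap.
Outreach Check-in starts before Design Workshop ends → Design Workshop and Outreach Check-in overlap.
Pricing Meeting starts after Design Workshop ends, so nothing later overlaps Design Workshop either.
Outreach Check-in starts exactly when Outreach Interview ends (back-to-back, no overlap), so nothing later overlaps Outreach Interview either.
Pricing Meeting starts after Outreach Check-in ends, so nothing later overlaps Outreach Check-in either.
Roadmap Readout starts after Pricing Meeting ends.
Overlapping pairs: Design Workshop & Outreach Check-in, Design Workshop & Outreach Interview, Onboarding Demo & Sprint Standup — 3 in total.

3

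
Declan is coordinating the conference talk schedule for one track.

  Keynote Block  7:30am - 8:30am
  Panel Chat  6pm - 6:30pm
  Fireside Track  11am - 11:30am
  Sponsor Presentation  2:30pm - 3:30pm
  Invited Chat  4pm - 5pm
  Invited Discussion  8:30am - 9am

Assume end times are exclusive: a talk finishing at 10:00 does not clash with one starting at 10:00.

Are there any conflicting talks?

No

Sorted by start: Keynote Block, Invited Discussion, Fireside Track, Sponsor Presentation, Invited Chat, Panel Chat.
Invited Discussion starts exactly when Keynote Block ends (back-to-back, no overlap), so Keynote Block has no further overlaps.
Fireside Track starts after Invited Discussion ends, so Invited Discussion has no further overlaps.
Sponsor Presentation starts after Fireside Track ends, so Fireside Track has no further overlaps.
Invited Chat starts after Sponsor Presentation ends, so Sponsor Presentation has no further overlaps.
Panel Chat starts after Invited Chat ends.
Every pair is clear; the schedule has no overlaps.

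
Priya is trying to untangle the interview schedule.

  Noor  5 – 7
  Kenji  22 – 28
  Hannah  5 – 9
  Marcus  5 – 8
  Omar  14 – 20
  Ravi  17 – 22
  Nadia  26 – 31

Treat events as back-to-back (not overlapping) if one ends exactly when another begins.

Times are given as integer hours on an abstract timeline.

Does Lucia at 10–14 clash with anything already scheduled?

Marcus: ends 8 at or before Lucia starts 10 → clear.
Hannah: ends 9 at or before Lucia starts 10 → clear.
Noor: ends 7 at or before Lucia starts 10 → clear.
Omar: starts 14 at or after Lucia ends 14 → clear.
Ravi: starts 17 at or after Lucia ends 14 → clear.
Kenji: starts 22 at or after Lucia ends 14 → clear.
Nadia: starts 26 at or after Lucia ends 14 → clear.

No — it doesn't clash with anything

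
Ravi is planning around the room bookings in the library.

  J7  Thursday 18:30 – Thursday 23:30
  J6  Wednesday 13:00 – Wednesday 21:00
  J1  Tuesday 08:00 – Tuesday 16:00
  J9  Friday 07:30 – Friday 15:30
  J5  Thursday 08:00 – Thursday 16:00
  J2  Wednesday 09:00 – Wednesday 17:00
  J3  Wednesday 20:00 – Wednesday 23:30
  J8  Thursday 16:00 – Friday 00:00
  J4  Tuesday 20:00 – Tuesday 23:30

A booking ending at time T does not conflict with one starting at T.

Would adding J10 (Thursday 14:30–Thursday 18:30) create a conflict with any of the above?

J1: ends Tuesday 16:00 at or before J10 starts Thursday 14:30 → clear.
J4: ends Tuesday 23:30 at or before J10 starts Thursday 14:30 → clear.
J2: ends Wednesday 17:00 at or before J10 starts Thursday 14:30 → clear.
J6: ends Wednesday 21:00 at or before J10 starts Thursday 14:30 → clear.
J3: ends Wednesday 23:30 at or before J10 starts Thursday 14:30 → clear.
J5: starts Thursday 08:00 before J10 ends Thursday 18:30, and ends Thursday 16:00 after J10 starts Thursday 14:30 → overlap.
J8: starts Thursday 16:00 before J10 ends Thursday 18:30, and ends Friday 00:00 after J10 starts Thursday 14:30 → overlap.
J7: starts Thursday 18:30 at or after J10 ends Thursday 18:30 → clear.
J9: starts Friday 07:30 at or after J10 ends Thursday 18:30 → clear.
J10 overlaps J5, J8.

Yes — it overlaps J5, J8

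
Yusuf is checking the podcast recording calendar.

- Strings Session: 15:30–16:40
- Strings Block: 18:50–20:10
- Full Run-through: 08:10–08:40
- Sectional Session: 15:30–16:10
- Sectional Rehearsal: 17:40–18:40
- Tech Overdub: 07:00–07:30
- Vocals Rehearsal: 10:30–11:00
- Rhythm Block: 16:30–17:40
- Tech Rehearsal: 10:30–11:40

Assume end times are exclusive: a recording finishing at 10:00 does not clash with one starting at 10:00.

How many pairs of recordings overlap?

Two intervals overlap when each starts before the other ends.
Sorted by start: Tech Overdub, Full Run-through, Vocals Rehearsal, Tech Rehearsal, Sectional Session, Strings Session, Rhythm Block, Sectional Rehearsal, Strings Block.
Full Run-through starts after Tech Overdub ends, so Tech Overdub has no further overlaps.
Vocals Rehearsal starts after Full Run-through ends, so Full Run-through has no further overlaps.
Tech Rehearsal starts before Vocals Rehearsal ends → Vocals Rehearsal and Tech Rehearsal overlap.
Sectional Session starts after Vocals Rehearsal ends, so Vocals Rehearsal has no further overlaps.
Sectional Session starts after Tech Rehearsal ends, so Tech Rehearsal has no further overlaps.
Strings Session starts before Sectional Session ends → Sectional Session and Strings Session overlap.
Rhythm Block starts after Sectional Session ends, so Sectional Session has no further overlaps.
Rhythm Block starts before Strings Session ends → Strings Session and Rhythm Block overlap.
Sectional Rehearsal starts after Strings Session ends, so Strings Session has no further overlaps.
Sectional Rehearsal starts exactly when Rhythm Block ends (back-to-back, no overlap), so Rhythm Block has no further overlaps.
Strings Block starts after Sectional Rehearsal ends.
Overlapping pairs: Rhythm Block & Strings Session, Sectional Session & Strings Session, Tech Rehearsal & Vocals Rehearsal — 3 in total.

3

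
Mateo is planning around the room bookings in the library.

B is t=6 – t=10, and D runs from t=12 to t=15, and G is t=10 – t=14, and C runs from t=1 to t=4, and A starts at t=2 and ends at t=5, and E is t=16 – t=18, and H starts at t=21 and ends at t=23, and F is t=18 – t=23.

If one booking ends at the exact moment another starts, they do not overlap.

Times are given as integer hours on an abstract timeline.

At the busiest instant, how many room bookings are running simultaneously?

2

Sweep the timeline, counting +1 at each start and −1 at each end (ends before starts at a tie):
t=1 start C → 1
t=2 start A → 2
t=4 end C → 1
t=5 end A → 0
t=6 start B → 1
t=10 end B → 0
t=10 start G → 1
t=12 start D → 2
t=14 end G → 1
t=15 end D → 0
t=16 start E → 1
t=18 end E → 0
t=18 start F → 1
t=21 start H → 2
t=23 end F → 1
t=23 end H → 0
Peak is 2, at t=2 (A, C).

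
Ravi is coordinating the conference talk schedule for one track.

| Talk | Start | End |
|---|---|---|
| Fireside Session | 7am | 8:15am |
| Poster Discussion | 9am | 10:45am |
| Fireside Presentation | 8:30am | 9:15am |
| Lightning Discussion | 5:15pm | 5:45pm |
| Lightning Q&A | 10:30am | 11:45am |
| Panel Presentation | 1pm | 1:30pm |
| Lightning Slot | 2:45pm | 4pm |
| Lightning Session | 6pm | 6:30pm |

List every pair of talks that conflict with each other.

Sorted by start: Fireside Session, Fireside Presentation, Poster Discussion, Lightning Q&A, Panel Presentation, Lightning Slot, Lightning Discussion, Lightning Session.
Fireside Presentation starts after Fireside Session ends; Fireside Session is clear from here.
Poster Discussion starts before Fireside Presentation ends → Fireside Presentation and Poster Discussion overlap.
Lightning Q&A starts after Fireside Presentation ends; Fireside Presentation is clear from here.
Lightning Q&A starts before Poster Discussion ends → Poster Discussion and Lightning Q&A overlap.
Panel Presentation starts after Poster Discussion ends; Poster Discussion is clear from here.
Panel Presentation starts after Lightning Q&A ends; Lightning Q&A is clear from here.
Lightning Slot starts after Panel Presentation ends; Panel Presentation is clear from here.
Lightning Discussion starts after Lightning Slot ends; Lightning Slot is clear from here.
Lightning Session starts after Lightning Discussion ends.

Fireside Presentation & Poster Discussion, Lightning Q&A & Poster Discussion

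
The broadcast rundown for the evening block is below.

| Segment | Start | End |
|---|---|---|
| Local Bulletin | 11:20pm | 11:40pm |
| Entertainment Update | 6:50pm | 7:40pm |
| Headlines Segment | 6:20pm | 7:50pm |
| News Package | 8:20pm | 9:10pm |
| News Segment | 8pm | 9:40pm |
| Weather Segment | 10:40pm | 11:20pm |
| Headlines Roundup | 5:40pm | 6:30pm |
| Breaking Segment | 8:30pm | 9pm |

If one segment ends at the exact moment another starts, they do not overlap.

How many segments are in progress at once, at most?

3

Walk through starts and ends in time order (an end at T is processed before a start at T):
5:40pm start Headlines Roundup → 1
6:20pm start Headlines Segment → 2
6:30pm end Headlines Roundup → 1
6:50pm start Entertainment Update → 2
7:40pm end Entertainment Update → 1
7:50pm end Headlines Segment → 0
8pm start News Segment → 1
8:20pm start News Package → 2
8:30pm start Breaking Segment → 3
9pm end Breaking Segment → 2
9:10pm end News Package → 1
9:40pm end News Segment → 0
10:40pm start Weather Segment → 1
11:20pm end Weather Segment → 0
11:20pm start Local Bulletin → 1
11:40pm end Local Bulletin → 0
Peak is 3, at 8:30pm (Breaking Segment, News Package, News Segment).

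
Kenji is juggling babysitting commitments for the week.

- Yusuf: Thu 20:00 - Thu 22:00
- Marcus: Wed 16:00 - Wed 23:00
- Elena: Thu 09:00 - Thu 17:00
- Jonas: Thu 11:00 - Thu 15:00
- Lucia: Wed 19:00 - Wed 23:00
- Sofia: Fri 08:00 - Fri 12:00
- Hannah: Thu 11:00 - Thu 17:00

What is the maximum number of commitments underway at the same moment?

3

Sweep the timeline, counting +1 at each start and −1 at each end (ends before starts at a tie):
Wed 16:00 start Marcus → 1
Wed 19:00 start Lucia → 2
Wed 23:00 end Lucia → 1
Wed 23:00 end Marcus → 0
Thu 09:00 start Elena → 1
Thu 11:00 start Hannah → 2
Thu 11:00 start Jonas → 3
Thu 15:00 end Jonas → 2
Thu 17:00 end Elena → 1
Thu 17:00 end Hannah → 0
Thu 20:00 start Yusuf → 1
Thu 22:00 end Yusuf → 0
Fri 08:00 start Sofia → 1
Fri 12:00 end Sofia → 0
Peak is 3, at Thu 11:00 (Elena, Hannah, Jonas).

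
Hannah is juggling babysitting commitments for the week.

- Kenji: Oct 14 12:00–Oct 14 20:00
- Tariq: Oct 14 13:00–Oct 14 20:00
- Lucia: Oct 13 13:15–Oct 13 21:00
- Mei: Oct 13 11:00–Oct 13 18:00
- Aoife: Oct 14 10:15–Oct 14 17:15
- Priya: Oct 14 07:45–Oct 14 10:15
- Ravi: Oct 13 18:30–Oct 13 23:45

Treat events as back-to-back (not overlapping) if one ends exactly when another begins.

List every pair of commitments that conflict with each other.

Aoife & Kenji, Aoife & Tariq, Kenji & Tariq, Lucia & Mei, Lucia & Ravi

Sorted by start: Mei, Lucia, Ravi, Priya, Aoife, Kenji, Tariq.
Lucia starts before Mei ends → Mei and Lucia overlap.
Ravi starts after Mei ends, so nothing later overlaps Mei either.
Ravi starts before Lucia ends → Lucia and Ravi overlap.
Priya starts after Lucia ends, so nothing later overlaps Lucia either.
Priya starts after Ravi ends, so nothing later overlaps Ravi either.
Aoife starts exactly when Priya ends (back-to-back, no overlap), so nothing later overlaps Priya either.
Kenji starts before Aoife ends → Aoife and Kenji overlap.
Tariq starts before Aoife ends → Aoife and Tariq overlap.
Tariq starts before Kenji ends → Kenji and Tariq overlap.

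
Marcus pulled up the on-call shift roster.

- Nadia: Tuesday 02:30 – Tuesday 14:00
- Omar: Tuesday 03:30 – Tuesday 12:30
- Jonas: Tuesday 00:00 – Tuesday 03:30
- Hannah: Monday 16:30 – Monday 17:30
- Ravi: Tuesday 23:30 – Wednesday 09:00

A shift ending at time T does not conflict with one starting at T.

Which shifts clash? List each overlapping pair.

Jonas & Nadia, Nadia & Omar

Sorted by start: Hannah, Jonas, Nadia, Omar, Ravi.
Jonas starts after Hannah ends, so nothing later overlaps Hannah either.
Nadia starts before Jonas ends → Jonas and Nadia overlap.
Omar starts exactly when Jonas ends (back-to-back, no overlap), so nothing later overlaps Jonas either.
Omar starts before Nadia ends → Nadia and Omar overlap.
Ravi starts after Nadia ends.
Ravi starts after Omar ends.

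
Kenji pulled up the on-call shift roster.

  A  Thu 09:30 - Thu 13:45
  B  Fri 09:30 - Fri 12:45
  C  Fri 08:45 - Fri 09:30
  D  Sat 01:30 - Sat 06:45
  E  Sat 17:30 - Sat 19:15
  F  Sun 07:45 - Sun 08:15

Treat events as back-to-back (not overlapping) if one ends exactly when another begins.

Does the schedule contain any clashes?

Sorted by start: A, C, B, D, E, F.
C starts after A ends, so nothing later overlaps A either.
B starts exactly when C ends (back-to-back, no overlap), so nothing later overlaps C either.
D starts after B ends, so nothing later overlaps B either.
E starts after D ends, so nothing later overlaps D either.
F starts after E ends.
Every pair is clear; the schedule has no overlaps.

No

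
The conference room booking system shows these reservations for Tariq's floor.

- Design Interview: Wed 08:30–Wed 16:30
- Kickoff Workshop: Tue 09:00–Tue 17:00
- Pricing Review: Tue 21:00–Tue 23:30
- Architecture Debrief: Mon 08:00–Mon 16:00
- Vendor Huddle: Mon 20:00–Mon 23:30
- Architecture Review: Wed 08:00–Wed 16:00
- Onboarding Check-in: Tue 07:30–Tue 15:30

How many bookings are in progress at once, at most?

Sweep the timeline, counting +1 at each start and −1 at each end (ends before starts at a tie):
Mon 08:00 start Architecture Debrief → 1
Mon 16:00 end Architecture Debrief → 0
Mon 20:00 start Vendor Huddle → 1
Mon 23:30 end Vendor Huddle → 0
Tue 07:30 start Onboarding Check-in → 1
Tue 09:00 start Kickoff Workshop → 2
Tue 15:30 end Onboarding Check-in → 1
Tue 17:00 end Kickoff Workshop → 0
Tue 21:00 start Pricing Review → 1
Tue 23:30 end Pricing Review → 0
Wed 08:00 start Architecture Review → 1
Wed 08:30 start Design Interview → 2
Wed 16:00 end Architecture Review → 1
Wed 16:30 end Design Interview → 0
Peak is 2, at Tue 09:00 (Kickoff Workshop, Onboarding Check-in).

2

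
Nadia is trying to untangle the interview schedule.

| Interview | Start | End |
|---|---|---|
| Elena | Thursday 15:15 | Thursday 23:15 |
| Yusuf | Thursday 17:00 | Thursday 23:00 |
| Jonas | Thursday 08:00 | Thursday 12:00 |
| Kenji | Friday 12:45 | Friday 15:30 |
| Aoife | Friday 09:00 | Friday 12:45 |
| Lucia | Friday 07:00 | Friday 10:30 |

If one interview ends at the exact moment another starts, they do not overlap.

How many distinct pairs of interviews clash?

Sorted by start: Jonas, Elena, Yusuf, Lucia, Aoife, Kenji.
Elena starts after Jonas ends — done with Jonas.
Yusuf starts before Elena ends → Elena and Yusuf overlap.
Lucia starts after Elena ends — done with Elena.
Lucia starts after Yusuf ends — done with Yusuf.
Aoife starts before Lucia ends → Lucia and Aoife overlap.
Kenji starts after Lucia ends.
Kenji starts exactly when Aoife ends (back-to-back, no overlap).
Overlapping pairs: Aoife & Lucia, Elena & Yusuf — 2 in total.

2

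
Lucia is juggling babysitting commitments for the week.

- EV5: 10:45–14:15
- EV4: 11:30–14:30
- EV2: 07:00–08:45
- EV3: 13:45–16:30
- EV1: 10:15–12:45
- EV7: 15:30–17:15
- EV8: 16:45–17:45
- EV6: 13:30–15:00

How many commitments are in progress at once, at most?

4

Walk through starts and ends in time order (an end at T is processed before a start at T):
07:00 start EV2 → 1
08:45 end EV2 → 0
10:15 start EV1 → 1
10:45 start EV5 → 2
11:30 start EV4 → 3
12:45 end EV1 → 2
13:30 start EV6 → 3
13:45 start EV3 → 4
14:15 end EV5 → 3
14:30 end EV4 → 2
15:00 end EV6 → 1
15:30 start EV7 → 2
16:30 end EV3 → 1
16:45 start EV8 → 2
17:15 end EV7 → 1
17:45 end EV8 → 0
Peak is 4, at 13:45 (EV3, EV4, EV5, EV6).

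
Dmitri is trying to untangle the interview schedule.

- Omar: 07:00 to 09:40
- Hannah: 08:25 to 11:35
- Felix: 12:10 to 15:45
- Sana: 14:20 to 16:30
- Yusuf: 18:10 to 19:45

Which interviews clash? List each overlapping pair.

Felix & Sana, Hannah & Omar

Sorted by start: Omar, Hannah, Felix, Sana, Yusuf.
Hannah starts before Omar ends → Omar and Hannah overlap.
Felix starts after Omar ends; Omar is clear from here.
Felix starts after Hannah ends; Hannah is clear from here.
Sana starts before Felix ends → Felix and Sana overlap.
Yusuf starts after Felix ends.
Yusuf starts after Sana ends.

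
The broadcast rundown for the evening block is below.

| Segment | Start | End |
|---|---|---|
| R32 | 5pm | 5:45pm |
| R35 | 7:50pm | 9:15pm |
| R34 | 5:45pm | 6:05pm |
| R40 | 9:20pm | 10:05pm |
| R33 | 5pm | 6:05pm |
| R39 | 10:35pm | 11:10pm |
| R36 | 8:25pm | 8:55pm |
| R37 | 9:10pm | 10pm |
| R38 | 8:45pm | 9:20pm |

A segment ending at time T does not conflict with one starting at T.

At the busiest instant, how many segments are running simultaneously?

3

Walk through starts and ends in time order (an end at T is processed before a start at T):
5pm start R32 → 1
5pm start R33 → 2
5:45pm end R32 → 1
5:45pm start R34 → 2
6:05pm end R33 → 1
6:05pm end R34 → 0
7:50pm start R35 → 1
8:25pm start R36 → 2
8:45pm start R38 → 3
8:55pm end R36 → 2
9:10pm start R37 → 3
9:15pm end R35 → 2
9:20pm end R38 → 1
9:20pm start R40 → 2
10pm end R37 → 1
10:05pm end R40 → 0
10:35pm start R39 → 1
11:10pm end R39 → 0
Peak is 3, at 8:45pm (R35, R36, R38).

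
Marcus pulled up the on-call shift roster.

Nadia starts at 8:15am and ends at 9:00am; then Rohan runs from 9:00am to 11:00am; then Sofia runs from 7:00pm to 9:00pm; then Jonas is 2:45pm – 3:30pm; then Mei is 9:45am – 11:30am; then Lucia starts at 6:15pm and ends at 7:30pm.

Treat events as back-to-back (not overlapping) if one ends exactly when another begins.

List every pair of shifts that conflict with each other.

Lucia & Sofia, Mei & Rohan

Sorted by start: Nadia, Rohan, Mei, Jonas, Lucia, Sofia.
Rohan starts exactly when Nadia ends (back-to-back, no overlap); Nadia is clear from here.
Mei starts before Rohan ends → Rohan and Mei overlap.
Jonas starts after Rohan ends; Rohan is clear from here.
Jonas starts after Mei ends; Mei is clear from here.
Lucia starts after Jonas ends; Jonas is clear from here.
Sofia starts before Lucia ends → Lucia and Sofia overlap.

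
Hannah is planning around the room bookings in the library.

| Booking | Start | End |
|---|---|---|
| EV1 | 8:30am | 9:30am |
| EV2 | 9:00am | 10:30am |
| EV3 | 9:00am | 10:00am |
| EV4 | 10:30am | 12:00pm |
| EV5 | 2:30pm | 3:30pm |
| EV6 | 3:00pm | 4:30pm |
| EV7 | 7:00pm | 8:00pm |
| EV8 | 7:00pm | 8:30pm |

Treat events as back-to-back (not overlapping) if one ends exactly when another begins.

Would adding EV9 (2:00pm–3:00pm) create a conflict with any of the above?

Yes — it overlaps EV5

EV1: ends 9:30am at or before EV9 starts 2:00pm → clear.
EV2: ends 10:30am at or before EV9 starts 2:00pm → clear.
EV3: ends 10:00am at or before EV9 starts 2:00pm → clear.
EV4: ends 12:00pm at or before EV9 starts 2:00pm → clear.
EV5: starts 2:30pm before EV9 ends 3:00pm, and ends 3:30pm after EV9 starts 2:00pm → overlap.
EV6: starts 3:00pm at or after EV9 ends 3:00pm → clear.
EV7: starts 7:00pm at or after EV9 ends 3:00pm → clear.
EV8: starts 7:00pm at or after EV9 ends 3:00pm → clear.
EV9 overlaps EV5.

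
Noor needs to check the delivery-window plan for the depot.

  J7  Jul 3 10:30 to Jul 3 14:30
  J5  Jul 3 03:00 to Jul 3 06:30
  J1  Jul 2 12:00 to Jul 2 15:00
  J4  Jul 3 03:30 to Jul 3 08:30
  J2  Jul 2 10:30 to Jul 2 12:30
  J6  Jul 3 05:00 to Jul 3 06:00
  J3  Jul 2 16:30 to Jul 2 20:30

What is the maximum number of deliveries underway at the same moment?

Sweep the timeline, counting +1 at each start and −1 at each end (ends before starts at a tie):
Jul 2 10:30 start J2 → 1
Jul 2 12:00 start J1 → 2
Jul 2 12:30 end J2 → 1
Jul 2 15:00 end J1 → 0
Jul 2 16:30 start J3 → 1
Jul 2 20:30 end J3 → 0
Jul 3 03:00 start J5 → 1
Jul 3 03:30 start J4 → 2
Jul 3 05:00 start J6 → 3
Jul 3 06:00 end J6 → 2
Jul 3 06:30 end J5 → 1
Jul 3 08:30 end J4 → 0
Jul 3 10:30 start J7 → 1
Jul 3 14:30 end J7 → 0
Peak is 3, at Jul 3 05:00 (J4, J5, J6).

3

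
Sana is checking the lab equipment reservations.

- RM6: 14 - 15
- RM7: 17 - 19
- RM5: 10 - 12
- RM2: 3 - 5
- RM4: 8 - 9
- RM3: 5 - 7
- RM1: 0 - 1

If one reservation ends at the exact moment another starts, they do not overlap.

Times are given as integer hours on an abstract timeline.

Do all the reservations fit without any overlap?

Sorted by start: RM1, RM2, RM3, RM4, RM5, RM6, RM7.
RM2 starts after RM1 ends, so RM1 has no further overlaps.
RM3 starts exactly when RM2 ends (back-to-back, no overlap), so RM2 has no further overlaps.
RM4 starts after RM3 ends, so RM3 has no further overlaps.
RM5 starts after RM4 ends, so RM4 has no further overlaps.
RM6 starts after RM5 ends, so RM5 has no further overlaps.
RM7 starts after RM6 ends.
Every pair is clear; the schedule has no overlaps.

Yes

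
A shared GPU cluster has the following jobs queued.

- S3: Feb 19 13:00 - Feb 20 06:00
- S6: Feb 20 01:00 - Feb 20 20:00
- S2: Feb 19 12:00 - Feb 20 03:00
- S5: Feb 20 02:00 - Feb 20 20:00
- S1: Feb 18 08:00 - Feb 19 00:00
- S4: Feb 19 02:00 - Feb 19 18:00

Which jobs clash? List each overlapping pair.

S2 & S3, S2 & S4, S2 & S5, S2 & S6, S3 & S4, S3 & S5, S3 & S6, S5 & S6

Sorted by start: S1, S4, S2, S3, S6, S5.
S4 starts after S1 ends — done with S1.
S2 starts before S4 ends → S4 and S2 overlap.
S3 starts before S4 ends → S4 and S3 overlap.
S6 starts after S4 ends — done with S4.
S3 starts before S2 ends → S2 and S3 overlap.
S6 starts before S2 ends → S2 and S6 overlap.
S5 starts before S2 ends → S2 and S5 overlap.
S6 starts before S3 ends → S3 and S6 overlap.
S5 starts before S3 ends → S3 and S5 overlap.
S5 starts before S6 ends → S6 and S5 overlap.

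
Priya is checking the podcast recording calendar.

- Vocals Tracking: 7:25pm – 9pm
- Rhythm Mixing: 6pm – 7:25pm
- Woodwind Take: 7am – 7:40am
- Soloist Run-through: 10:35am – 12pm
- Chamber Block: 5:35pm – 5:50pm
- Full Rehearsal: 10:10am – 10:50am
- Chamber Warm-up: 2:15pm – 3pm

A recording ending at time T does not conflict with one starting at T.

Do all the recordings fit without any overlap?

Sorted by start: Woodwind Take, Full Rehearsal, Soloist Run-through, Chamber Warm-up, Chamber Block, Rhythm Mixing, Vocals Tracking.
Full Rehearsal starts after Woodwind Take ends; Woodwind Take is clear from here.
Soloist Run-through starts before Full Rehearsal ends → Full Rehearsal and Soloist Run-through overlap.
That's a conflict, so the schedule is not conflict-free.

No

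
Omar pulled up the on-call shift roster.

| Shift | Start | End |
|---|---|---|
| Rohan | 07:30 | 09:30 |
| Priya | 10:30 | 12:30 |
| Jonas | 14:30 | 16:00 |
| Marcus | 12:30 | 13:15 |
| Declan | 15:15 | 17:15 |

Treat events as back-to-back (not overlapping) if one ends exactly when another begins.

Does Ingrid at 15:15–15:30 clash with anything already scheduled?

Yes — it overlaps Declan, Jonas

Rohan: ends 09:30 at or before Ingrid starts 15:15 → clear.
Priya: ends 12:30 at or before Ingrid starts 15:15 → clear.
Marcus: ends 13:15 at or before Ingrid starts 15:15 → clear.
Jonas: starts 14:30 before Ingrid ends 15:30, and ends 16:00 after Ingrid starts 15:15 → overlap.
Declan: starts 15:15 before Ingrid ends 15:30, and ends 17:15 after Ingrid starts 15:15 → overlap.
Ingrid overlaps Jonas, Declan.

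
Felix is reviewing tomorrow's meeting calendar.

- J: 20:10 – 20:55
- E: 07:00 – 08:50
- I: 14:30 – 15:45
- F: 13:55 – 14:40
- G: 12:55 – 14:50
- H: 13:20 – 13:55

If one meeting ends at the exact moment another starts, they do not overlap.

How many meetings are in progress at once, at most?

Walk through starts and ends in time order (an end at T is processed before a start at T):
07:00 start E → 1
08:50 end E → 0
12:55 start G → 1
13:20 start H → 2
13:55 end H → 1
13:55 start F → 2
14:30 start I → 3
14:40 end F → 2
14:50 end G → 1
15:45 end I → 0
20:10 start J → 1
20:55 end J → 0
Peak is 3, at 14:30 (F, G, I).

3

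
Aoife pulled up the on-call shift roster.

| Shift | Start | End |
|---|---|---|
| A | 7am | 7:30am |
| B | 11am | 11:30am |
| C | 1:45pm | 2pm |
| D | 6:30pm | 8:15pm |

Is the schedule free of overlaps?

Sorted by start: A, B, C, D.
B starts after A ends, so nothing later overlaps A either.
C starts after B ends, so nothing later overlaps B either.
D starts after C ends.
Every pair is clear; the schedule has no overlaps.

Yes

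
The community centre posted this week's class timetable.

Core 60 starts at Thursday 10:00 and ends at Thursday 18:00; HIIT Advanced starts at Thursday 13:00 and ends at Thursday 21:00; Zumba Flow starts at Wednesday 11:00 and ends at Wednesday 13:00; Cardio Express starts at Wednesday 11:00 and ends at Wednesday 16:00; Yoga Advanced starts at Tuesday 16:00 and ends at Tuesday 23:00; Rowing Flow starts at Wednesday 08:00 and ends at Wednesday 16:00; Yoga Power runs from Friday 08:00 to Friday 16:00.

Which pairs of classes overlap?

Cardio Express & Rowing Flow, Cardio Express & Zumba Flow, Core 60 & HIIT Advanced, Rowing Flow & Zumba Flow

Sorted by start: Yoga Advanced, Rowing Flow, Zumba Flow, Cardio Express, Core 60, HIIT Advanced, Yoga Power.
Rowing Flow starts after Yoga Advanced ends, so Yoga Advanced has no further overlaps.
Zumba Flow starts before Rowing Flow ends → Rowing Flow and Zumba Flow overlap.
Cardio Express starts before Rowing Flow ends → Rowing Flow and Cardio Express overlap.
Core 60 starts after Rowing Flow ends, so Rowing Flow has no further overlaps.
Cardio Express starts before Zumba Flow ends → Zumba Flow and Cardio Express overlap.
Core 60 starts after Zumba Flow ends, so Zumba Flow has no further overlaps.
Core 60 starts after Cardio Express ends, so Cardio Express has no further overlaps.
HIIT Advanced starts before Core 60 ends → Core 60 and HIIT Advanced overlap.
Yoga Power starts after Core 60 ends.
Yoga Power starts after HIIT Advanced ends.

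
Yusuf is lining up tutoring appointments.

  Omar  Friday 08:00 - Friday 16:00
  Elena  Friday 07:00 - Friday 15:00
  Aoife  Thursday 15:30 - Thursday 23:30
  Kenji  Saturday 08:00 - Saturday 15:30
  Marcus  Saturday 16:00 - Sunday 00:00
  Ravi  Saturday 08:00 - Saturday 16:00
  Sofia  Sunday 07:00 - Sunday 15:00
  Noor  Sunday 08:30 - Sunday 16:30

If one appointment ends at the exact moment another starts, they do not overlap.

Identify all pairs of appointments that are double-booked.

Elena & Omar, Kenji & Ravi, Noor & Sofia

Sorted by start: Aoife, Elena, Omar, Kenji, Ravi, Marcus, Sofia, Noor.
Elena starts after Aoife ends, so nothing later overlaps Aoife either.
Omar starts before Elena ends → Elena and Omar overlap.
Kenji starts after Elena ends, so nothing later overlaps Elena either.
Kenji starts after Omar ends, so nothing later overlaps Omar either.
Ravi starts before Kenji ends → Kenji and Ravi overlap.
Marcus starts after Kenji ends, so nothing later overlaps Kenji either.
Marcus starts exactly when Ravi ends (back-to-back, no overlap), so nothing later overlaps Ravi either.
Sofia starts after Marcus ends, so nothing later overlaps Marcus either.
Noor starts before Sofia ends → Sofia and Noor overlap.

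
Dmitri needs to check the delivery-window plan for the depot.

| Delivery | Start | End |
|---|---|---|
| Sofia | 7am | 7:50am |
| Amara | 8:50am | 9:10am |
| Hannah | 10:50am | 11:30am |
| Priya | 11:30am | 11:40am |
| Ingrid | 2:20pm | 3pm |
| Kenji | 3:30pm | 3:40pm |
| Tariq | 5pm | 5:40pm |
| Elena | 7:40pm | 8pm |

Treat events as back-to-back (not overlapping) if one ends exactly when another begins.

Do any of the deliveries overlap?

No

Sorted by start: Sofia, Amara, Hannah, Priya, Ingrid, Kenji, Tariq, Elena.
Amara starts after Sofia ends — done with Sofia.
Hannah starts after Amara ends — done with Amara.
Priya starts exactly when Hannah ends (back-to-back, no overlap) — done with Hannah.
Ingrid starts after Priya ends — done with Priya.
Kenji starts after Ingrid ends — done with Ingrid.
Tariq starts after Kenji ends — done with Kenji.
Elena starts after Tariq ends.
Every pair is clear; the schedule has no overlaps.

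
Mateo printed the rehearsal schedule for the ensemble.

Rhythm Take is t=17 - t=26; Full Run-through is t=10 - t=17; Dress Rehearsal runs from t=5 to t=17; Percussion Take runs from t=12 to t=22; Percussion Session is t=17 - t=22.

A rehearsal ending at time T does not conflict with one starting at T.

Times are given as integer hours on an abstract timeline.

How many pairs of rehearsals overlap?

Sorted by start: Dress Rehearsal, Full Run-through, Percussion Take, Rhythm Take, Percussion Session.
Full Run-through starts before Dress Rehearsal ends → Dress Rehearsal and Full Run-through overlap.
Percussion Take starts before Dress Rehearsal ends → Dress Rehearsal and Percussion Take overlap.
Rhythm Take starts exactly when Dress Rehearsal ends (back-to-back, no overlap); Dress Rehearsal is clear from here.
Percussion Take starts before Full Run-through ends → Full Run-through and Percussion Take overlap.
Rhythm Take starts exactly when Full Run-through ends (back-to-back, no overlap); Full Run-through is clear from here.
Rhythm Take starts before Percussion Take ends → Percussion Take and Rhythm Take overlap.
Percussion Session starts before Percussion Take ends → Percussion Take and Percussion Session overlap.
Percussion Session starts before Rhythm Take ends → Rhythm Take and Percussion Session overlap.
Overlapping pairs: Dress Rehearsal & Full Run-through, Dress Rehearsal & Percussion Take, Full Run-through & Percussion Take, Percussion Session & Percussion Take, Percussion Session & Rhythm Take, Percussion Take & Rhythm Take — 6 in total.

6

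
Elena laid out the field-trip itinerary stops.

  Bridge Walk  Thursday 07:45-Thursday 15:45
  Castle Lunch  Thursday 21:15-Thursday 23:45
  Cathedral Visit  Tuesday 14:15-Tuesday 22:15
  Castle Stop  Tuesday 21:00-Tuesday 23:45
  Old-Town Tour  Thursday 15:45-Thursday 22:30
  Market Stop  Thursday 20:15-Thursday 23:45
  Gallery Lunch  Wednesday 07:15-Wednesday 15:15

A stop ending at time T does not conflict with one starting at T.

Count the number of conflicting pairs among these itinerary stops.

Two intervals overlap when each starts before the other ends.
Sorted by start: Cathedral Visit, Castle Stop, Gallery Lunch, Bridge Walk, Old-Town Tour, Market Stop, Castle Lunch.
Castle Stop starts before Cathedral Visit ends → Cathedral Visit and Castle Stop overlap.
Gallery Lunch starts after Cathedral Visit ends, so nothing later overlaps Cathedral Visit either.
Gallery Lunch starts after Castle Stop ends, so nothing later overlaps Castle Stop either.
Bridge Walk starts after Gallery Lunch ends, so nothing later overlaps Gallery Lunch either.
Old-Town Tour starts exactly when Bridge Walk ends (back-to-back, no overlap), so nothing later overlaps Bridge Walk either.
Market Stop starts before Old-Town Tour ends → Old-Town Tour and Market Stop overlap.
Castle Lunch starts before Old-Town Tour ends → Old-Town Tour and Castle Lunch overlap.
Castle Lunch starts before Market Stop ends → Market Stop and Castle Lunch overlap.
Overlapping pairs: Castle Lunch & Market Stop, Castle Lunch & Old-Town Tour, Castle Stop & Cathedral Visit, Market Stop & Old-Town Tour — 4 in total.

4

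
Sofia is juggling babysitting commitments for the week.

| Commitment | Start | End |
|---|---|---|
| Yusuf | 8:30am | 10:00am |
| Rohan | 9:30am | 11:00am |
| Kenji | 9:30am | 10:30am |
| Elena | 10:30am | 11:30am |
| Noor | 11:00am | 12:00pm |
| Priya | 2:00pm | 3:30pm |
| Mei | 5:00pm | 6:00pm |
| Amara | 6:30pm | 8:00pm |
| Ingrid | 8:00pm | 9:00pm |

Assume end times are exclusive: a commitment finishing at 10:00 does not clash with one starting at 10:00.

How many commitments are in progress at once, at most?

Walk through starts and ends in time order (an end at T is processed before a start at T):
8:30am start Yusuf → 1
9:30am start Kenji → 2
9:30am start Rohan → 3
10:00am end Yusuf → 2
10:30am end Kenji → 1
10:30am start Elena → 2
11:00am end Rohan → 1
11:00am start Noor → 2
11:30am end Elena → 1
12:00pm end Noor → 0
2:00pm start Priya → 1
3:30pm end Priya → 0
5:00pm start Mei → 1
6:00pm end Mei → 0
6:30pm start Amara → 1
8:00pm end Amara → 0
8:00pm start Ingrid → 1
9:00pm end Ingrid → 0
Peak is 3, at 9:30am (Kenji, Rohan, Yusuf).

3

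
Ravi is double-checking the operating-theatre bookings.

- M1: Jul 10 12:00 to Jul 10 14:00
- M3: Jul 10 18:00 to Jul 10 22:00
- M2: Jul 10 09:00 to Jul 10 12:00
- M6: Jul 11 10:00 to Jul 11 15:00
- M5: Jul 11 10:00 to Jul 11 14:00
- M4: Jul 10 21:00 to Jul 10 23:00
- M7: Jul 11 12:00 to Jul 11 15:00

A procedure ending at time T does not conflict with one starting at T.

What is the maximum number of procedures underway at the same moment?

Walk through starts and ends in time order (an end at T is processed before a start at T):
Jul 10 09:00 start M2 → 1
Jul 10 12:00 end M2 → 0
Jul 10 12:00 start M1 → 1
Jul 10 14:00 end M1 → 0
Jul 10 18:00 start M3 → 1
Jul 10 21:00 start M4 → 2
Jul 10 22:00 end M3 → 1
Jul 10 23:00 end M4 → 0
Jul 11 10:00 start M5 → 1
Jul 11 10:00 start M6 → 2
Jul 11 12:00 start M7 → 3
Jul 11 14:00 end M5 → 2
Jul 11 15:00 end M6 → 1
Jul 11 15:00 end M7 → 0
Peak is 3, at Jul 11 12:00 (M5, M6, M7).

3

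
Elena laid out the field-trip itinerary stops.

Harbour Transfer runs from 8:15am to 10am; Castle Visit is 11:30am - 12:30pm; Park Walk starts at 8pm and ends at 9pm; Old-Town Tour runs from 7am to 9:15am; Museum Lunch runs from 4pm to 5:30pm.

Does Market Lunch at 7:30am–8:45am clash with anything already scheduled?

Yes — it overlaps Harbour Transfer, Old-Town Tour

Old-Town Tour: starts 7am before Market Lunch ends 8:45am, and ends 9:15am after Market Lunch starts 7:30am → overlap.
Harbour Transfer: starts 8:15am before Market Lunch ends 8:45am, and ends 10am after Market Lunch starts 7:30am → overlap.
Castle Visit: starts 11:30am at or after Market Lunch ends 8:45am → clear.
Museum Lunch: starts 4pm at or after Market Lunch ends 8:45am → clear.
Park Walk: starts 8pm at or after Market Lunch ends 8:45am → clear.
Market Lunch overlaps Old-Town Tour, Harbour Transfer.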